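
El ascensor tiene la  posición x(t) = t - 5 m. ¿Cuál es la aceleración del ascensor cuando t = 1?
Para resolver esto, necesitamos tomar 2 derivadas de nuestra ecuación de la posición x(t) = t - 5. La derivada de la posición da la velocidad: v(t) = 1. Tomando d/dt de v(t), encontramos a(t) = 0. Tenemos la aceleración a(t) = 0. Sustituyendo t = 1: a(1) = 0.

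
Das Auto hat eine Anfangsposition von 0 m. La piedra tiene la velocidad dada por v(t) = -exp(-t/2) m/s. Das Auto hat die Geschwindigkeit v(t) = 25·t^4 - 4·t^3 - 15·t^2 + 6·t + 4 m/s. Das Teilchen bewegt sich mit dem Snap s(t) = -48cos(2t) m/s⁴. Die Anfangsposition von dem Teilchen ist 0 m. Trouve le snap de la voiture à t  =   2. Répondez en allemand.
Um dies zu lösen, müssen wir 3 Ableitungen unserer Gleichung für die Geschwindigkeit v(t) = 25·t^4 - 4·t^3 - 15·t^2 + 6·t + 4 nehmen. Mit d/dt von v(t) finden wir a(t) = 100·t^3 - 12·t^2 - 30·t + 6. Durch Ableiten von der Beschleunigung erhalten wir den Ruck: j(t) = 300·t^2 - 24·t - 30. Mit d/dt von j(t) finden wir s(t) = 600·t - 24. Mit s(t) = 600·t - 24 und Einsetzen von t = 2, finden wir s = 1176.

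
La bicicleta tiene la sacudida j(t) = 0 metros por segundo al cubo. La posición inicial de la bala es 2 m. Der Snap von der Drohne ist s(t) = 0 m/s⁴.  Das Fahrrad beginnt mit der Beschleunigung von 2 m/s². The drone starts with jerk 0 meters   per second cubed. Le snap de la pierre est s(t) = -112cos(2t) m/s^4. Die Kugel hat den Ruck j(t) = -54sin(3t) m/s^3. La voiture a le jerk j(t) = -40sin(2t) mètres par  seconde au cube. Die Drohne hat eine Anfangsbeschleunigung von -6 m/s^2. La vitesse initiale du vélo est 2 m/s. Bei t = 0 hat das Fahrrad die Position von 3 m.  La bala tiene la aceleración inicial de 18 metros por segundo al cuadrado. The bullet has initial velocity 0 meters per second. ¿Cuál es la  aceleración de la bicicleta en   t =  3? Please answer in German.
Um dies zu lösen, müssen wir 1 Stammfunktion unserer Gleichung für den Ruck j(t) = 0 finden. Durch Integration von dem Ruck und Verwendung der Anfangsbedingung a(0) = 2, erhalten wir a(t) = 2. Wir haben die Beschleunigung a(t) = 2. Durch Einsetzen von t = 3: a(3) = 2.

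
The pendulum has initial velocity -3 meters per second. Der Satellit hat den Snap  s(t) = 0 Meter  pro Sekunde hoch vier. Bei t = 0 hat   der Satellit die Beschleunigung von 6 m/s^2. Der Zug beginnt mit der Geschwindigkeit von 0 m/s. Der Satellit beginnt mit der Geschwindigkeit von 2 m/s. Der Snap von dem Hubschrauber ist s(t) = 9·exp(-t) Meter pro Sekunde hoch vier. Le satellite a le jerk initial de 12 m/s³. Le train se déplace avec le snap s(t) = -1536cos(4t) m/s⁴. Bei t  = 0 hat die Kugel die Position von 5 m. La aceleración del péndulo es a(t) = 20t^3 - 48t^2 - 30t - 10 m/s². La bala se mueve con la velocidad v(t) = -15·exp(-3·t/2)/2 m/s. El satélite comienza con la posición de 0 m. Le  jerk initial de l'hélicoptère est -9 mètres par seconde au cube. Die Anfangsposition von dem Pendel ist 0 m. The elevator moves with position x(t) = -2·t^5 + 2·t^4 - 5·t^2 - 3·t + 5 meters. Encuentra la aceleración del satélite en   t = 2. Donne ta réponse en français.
Nous devons trouver la primitive de notre équation du snap s(t) = 0 2 fois. La primitive du snap est le jerk. En utilisant j(0) = 12, nous obtenons j(t) = 12. En intégrant le jerk et en utilisant la condition initiale a(0) = 6, nous obtenons a(t) = 12·t + 6. De l'équation de l'accélération a(t) = 12·t + 6, nous substituons t = 2 pour obtenir a = 30.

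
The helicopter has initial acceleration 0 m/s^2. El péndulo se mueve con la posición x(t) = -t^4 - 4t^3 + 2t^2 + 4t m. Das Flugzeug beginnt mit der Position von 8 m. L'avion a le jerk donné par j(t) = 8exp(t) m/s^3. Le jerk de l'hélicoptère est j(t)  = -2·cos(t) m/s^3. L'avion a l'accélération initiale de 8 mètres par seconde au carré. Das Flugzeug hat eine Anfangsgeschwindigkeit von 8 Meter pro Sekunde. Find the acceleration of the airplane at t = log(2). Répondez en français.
En partant du jerk j(t) = 8·exp(t), nous prenons 1 intégrale. En intégrant le jerk et en utilisant la condition initiale a(0) = 8, nous obtenons a(t) = 8·exp(t). En utilisant a(t) = 8·exp(t) et en substituant t = log(2), nous trouvons a = 16.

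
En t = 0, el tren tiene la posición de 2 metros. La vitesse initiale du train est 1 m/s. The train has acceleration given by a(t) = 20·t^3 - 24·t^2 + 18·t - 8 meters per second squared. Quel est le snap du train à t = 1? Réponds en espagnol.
Partiendo de la aceleración a(t) = 20·t^3 - 24·t^2 + 18·t - 8, tomamos 2 derivadas. Derivando la aceleración, obtenemos la sacudida: j(t) = 60·t^2 - 48·t + 18. La derivada de la sacudida da el snap: s(t) = 120·t - 48. Tenemos el snap s(t) = 120·t - 48. Sustituyendo t = 1: s(1) = 72.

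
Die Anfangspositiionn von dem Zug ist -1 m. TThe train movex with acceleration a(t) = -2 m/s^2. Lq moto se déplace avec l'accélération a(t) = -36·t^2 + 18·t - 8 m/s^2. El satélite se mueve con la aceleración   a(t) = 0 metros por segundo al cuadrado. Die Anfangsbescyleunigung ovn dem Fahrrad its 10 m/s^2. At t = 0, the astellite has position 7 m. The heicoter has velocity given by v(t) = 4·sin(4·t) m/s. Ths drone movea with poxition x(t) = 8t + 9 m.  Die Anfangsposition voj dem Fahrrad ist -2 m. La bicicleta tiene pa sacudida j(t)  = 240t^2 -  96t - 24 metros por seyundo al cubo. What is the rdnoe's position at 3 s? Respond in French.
Nous avons la position x(t) = 8·t + 9. En substituant t = 3: x(3) = 33.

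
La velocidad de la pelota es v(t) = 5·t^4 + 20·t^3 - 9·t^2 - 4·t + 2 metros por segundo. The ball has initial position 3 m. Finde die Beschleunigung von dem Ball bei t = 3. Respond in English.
To solve this, we need to take 1 derivative of our velocity equation v(t) = 5·t^4 + 20·t^3 - 9·t^2 - 4·t + 2. The derivative of velocity gives acceleration: a(t) = 20·t^3 + 60·t^2 - 18·t - 4. From the given acceleration equation a(t) = 20·t^3 + 60·t^2 - 18·t - 4, we substitute t = 3 to get a = 1022.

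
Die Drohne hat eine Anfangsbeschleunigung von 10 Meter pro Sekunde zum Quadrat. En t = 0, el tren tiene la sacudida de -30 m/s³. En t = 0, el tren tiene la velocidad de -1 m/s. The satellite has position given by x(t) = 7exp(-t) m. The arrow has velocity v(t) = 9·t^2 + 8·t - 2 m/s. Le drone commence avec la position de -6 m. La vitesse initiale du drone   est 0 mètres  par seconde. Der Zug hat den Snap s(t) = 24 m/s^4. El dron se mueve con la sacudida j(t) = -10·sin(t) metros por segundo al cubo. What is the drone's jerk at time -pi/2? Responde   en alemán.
Wir haben den Ruck j(t) = -10·sin(t). Durch Einsetzen von t = -pi/2: j(-pi/2) = 10.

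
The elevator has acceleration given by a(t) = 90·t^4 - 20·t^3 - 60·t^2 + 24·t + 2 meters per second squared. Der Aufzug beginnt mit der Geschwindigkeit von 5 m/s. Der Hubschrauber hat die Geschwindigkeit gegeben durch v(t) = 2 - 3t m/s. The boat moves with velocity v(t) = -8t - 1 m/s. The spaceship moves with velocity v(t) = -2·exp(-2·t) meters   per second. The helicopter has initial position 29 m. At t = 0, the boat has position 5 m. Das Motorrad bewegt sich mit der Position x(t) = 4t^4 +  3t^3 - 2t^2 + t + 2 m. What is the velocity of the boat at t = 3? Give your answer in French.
En utilisant v(t) = -8·t - 1 et en substituant t = 3, nous trouvons v = -25.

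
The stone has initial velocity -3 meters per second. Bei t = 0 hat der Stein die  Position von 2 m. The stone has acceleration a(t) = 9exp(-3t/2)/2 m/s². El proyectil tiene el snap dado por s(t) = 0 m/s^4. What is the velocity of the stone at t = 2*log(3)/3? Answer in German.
Wir müssen die Stammfunktion unserer Gleichung für die Beschleunigung a(t) = 9·exp(-3·t/2)/2 1-mal finden. Die Stammfunktion von der Beschleunigung ist die Geschwindigkeit. Mit v(0) = -3 erhalten wir v(t) = -3·exp(-3·t/2). Mit v(t) = -3·exp(-3·t/2) und Einsetzen von t = 2*log(3)/3, finden wir v = -1.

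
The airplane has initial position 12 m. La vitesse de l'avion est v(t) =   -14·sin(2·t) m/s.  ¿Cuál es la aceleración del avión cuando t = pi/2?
Debemos derivar nuestra ecuación de la velocidad v(t) = -14·sin(2·t) 1 vez. Tomando d/dt de v(t), encontramos a(t) = -28·cos(2·t). Tenemos la aceleración a(t) = -28·cos(2·t). Sustituyendo t = pi/2: a(pi/2) = 28.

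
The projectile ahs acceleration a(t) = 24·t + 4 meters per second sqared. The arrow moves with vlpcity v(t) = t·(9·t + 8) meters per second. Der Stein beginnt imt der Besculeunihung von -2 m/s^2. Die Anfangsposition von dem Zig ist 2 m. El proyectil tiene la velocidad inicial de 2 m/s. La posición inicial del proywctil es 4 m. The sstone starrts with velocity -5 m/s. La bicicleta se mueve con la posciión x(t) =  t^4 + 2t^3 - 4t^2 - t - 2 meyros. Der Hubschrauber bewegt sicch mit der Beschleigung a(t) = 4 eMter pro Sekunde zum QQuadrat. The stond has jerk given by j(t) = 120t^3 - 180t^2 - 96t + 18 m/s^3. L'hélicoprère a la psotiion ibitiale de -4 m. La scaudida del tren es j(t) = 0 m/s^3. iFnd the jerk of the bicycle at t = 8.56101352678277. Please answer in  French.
Nous devons dériver notre équation de la position x(t) = t^4 + 2·t^3 - 4·t^2 - t - 2 3 fois. En prenant d/dt de x(t), nous trouvons v(t) = 4·t^3 + 6·t^2 - 8·t - 1. La dérivée de la vitesse donne l'accélération: a(t) = 12·t^2 + 12·t - 8. La dérivée de l'accélération donne le jerk: j(t) = 24·t + 12. Nous avons le jerk j(t) = 24·t + 12. En substituant t = 8.56101352678277: j(8.56101352678277) = 217.464324642786.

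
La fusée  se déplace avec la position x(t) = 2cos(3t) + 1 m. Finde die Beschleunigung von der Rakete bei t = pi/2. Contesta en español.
Para resolver esto, necesitamos tomar 2 derivadas de nuestra ecuación de la posición x(t) = 2·cos(3·t) + 1. Tomando d/dt de x(t), encontramos v(t) = -6·sin(3·t). Tomando d/dt de v(t), encontramos a(t) = -18·cos(3·t). Usando a(t) = -18·cos(3·t) y sustituyendo t = pi/2, encontramos a = 0.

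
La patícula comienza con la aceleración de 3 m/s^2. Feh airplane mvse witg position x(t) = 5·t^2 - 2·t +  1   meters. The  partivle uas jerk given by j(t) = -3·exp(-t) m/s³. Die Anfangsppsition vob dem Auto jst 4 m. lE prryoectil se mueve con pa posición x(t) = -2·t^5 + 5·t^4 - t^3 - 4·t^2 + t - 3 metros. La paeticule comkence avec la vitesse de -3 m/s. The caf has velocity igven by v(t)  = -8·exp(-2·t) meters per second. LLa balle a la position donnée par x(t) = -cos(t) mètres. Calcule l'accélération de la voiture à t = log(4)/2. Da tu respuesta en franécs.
Nous devons dériver notre équation de la vitesse v(t) = -8·exp(-2·t) 1 fois. En prenant d/dt de v(t), nous trouvons a(t) = 16·exp(-2·t). En utilisant a(t) = 16·exp(-2·t) et en substituant t = log(4)/2, nous trouvons a = 4.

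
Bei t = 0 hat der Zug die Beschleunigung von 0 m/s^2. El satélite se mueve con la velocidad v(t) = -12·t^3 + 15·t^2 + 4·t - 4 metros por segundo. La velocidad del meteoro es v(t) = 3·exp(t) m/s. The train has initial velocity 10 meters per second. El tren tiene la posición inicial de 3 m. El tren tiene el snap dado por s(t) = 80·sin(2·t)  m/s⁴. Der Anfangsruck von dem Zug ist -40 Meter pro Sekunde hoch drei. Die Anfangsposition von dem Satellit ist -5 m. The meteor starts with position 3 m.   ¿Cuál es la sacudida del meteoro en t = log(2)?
Debemos derivar nuestra ecuación de la velocidad v(t) = 3·exp(t) 2 veces. Derivando la velocidad, obtenemos la aceleración: a(t) = 3·exp(t). La derivada de la aceleración da la sacudida: j(t) = 3·exp(t). Tenemos la sacudida j(t) = 3·exp(t). Sustituyendo t = log(2): j(log(2)) = 6.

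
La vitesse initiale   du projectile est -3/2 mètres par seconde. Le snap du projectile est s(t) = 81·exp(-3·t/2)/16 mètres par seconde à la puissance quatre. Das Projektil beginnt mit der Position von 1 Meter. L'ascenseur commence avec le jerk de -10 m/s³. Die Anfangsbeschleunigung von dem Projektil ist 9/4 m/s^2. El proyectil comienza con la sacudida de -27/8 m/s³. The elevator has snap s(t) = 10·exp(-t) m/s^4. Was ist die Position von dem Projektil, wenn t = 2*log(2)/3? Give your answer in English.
Starting from snap s(t) = 81·exp(-3·t/2)/16, we take 4 integrals. Taking ∫s(t)dt and applying j(0) = -27/8, we find j(t) = -27·exp(-3·t/2)/8. The integral of jerk, with a(0) = 9/4, gives acceleration: a(t) = 9·exp(-3·t/2)/4. The integral of acceleration, with v(0) = -3/2, gives velocity: v(t) = -3·exp(-3·t/2)/2. Finding the antiderivative of v(t) and using x(0) = 1: x(t) = exp(-3·t/2). Using x(t) = exp(-3·t/2) and substituting t = 2*log(2)/3, we find x = 1/2.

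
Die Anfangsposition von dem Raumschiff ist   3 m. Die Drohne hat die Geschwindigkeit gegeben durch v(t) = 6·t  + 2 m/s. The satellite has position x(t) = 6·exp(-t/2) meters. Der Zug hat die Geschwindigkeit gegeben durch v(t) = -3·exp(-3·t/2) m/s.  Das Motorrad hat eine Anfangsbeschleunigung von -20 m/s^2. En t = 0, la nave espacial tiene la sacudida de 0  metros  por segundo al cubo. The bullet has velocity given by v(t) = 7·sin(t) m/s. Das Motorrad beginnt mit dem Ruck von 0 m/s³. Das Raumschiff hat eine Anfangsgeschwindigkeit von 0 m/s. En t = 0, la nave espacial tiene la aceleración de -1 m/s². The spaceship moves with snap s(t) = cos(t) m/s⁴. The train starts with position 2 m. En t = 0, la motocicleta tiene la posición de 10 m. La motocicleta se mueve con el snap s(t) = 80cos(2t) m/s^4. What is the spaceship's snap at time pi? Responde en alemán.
Wir haben den Snap s(t) = cos(t). Durch Einsetzen von t = pi: s(pi) = -1.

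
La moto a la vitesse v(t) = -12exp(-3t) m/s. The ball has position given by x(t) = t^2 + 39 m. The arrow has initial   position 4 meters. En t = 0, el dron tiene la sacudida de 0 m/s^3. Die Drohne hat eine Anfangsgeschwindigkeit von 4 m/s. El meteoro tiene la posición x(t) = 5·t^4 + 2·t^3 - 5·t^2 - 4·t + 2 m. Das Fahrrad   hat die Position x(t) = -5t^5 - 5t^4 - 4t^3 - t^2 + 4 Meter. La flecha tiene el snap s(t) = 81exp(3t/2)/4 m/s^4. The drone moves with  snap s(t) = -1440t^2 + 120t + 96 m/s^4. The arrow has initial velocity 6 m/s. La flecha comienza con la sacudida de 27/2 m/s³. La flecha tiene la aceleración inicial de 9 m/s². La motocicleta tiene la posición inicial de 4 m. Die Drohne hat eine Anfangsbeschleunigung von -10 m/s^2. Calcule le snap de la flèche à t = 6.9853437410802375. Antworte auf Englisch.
We have snap s(t) = 81·exp(3·t/2)/4. Substituting t = 6.9853437410802375: s(6.9853437410802375) = 719398.269794179.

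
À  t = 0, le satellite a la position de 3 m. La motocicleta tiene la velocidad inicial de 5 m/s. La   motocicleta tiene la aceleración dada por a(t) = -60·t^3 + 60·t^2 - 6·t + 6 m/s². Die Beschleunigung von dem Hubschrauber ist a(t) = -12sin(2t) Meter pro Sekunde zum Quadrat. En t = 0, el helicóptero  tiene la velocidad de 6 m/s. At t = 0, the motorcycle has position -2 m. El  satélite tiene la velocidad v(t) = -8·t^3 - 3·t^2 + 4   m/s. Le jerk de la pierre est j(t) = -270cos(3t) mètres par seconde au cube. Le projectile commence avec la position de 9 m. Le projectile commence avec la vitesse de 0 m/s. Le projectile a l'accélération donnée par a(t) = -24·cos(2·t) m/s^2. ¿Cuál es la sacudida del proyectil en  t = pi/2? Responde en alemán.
Ausgehend von der Beschleunigung a(t) = -24·cos(2·t), nehmen wir 1 Ableitung. Die Ableitung von der Beschleunigung ergibt den Ruck: j(t) = 48·sin(2·t). Mit j(t) = 48·sin(2·t) und Einsetzen von t = pi/2, finden wir j = 0.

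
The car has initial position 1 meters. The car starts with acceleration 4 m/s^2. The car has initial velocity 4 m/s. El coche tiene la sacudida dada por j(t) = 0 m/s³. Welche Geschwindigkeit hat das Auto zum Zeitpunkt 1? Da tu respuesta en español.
Partiendo de la sacudida j(t) = 0, tomamos 2 integrales. Integrando la sacudida y usando la condición inicial a(0) = 4, obtenemos a(t) = 4. Integrando la aceleración y usando la condición inicial v(0) = 4, obtenemos v(t) = 4·t + 4. De la ecuación de la velocidad v(t) = 4·t + 4, sustituimos t = 1 para obtener v = 8.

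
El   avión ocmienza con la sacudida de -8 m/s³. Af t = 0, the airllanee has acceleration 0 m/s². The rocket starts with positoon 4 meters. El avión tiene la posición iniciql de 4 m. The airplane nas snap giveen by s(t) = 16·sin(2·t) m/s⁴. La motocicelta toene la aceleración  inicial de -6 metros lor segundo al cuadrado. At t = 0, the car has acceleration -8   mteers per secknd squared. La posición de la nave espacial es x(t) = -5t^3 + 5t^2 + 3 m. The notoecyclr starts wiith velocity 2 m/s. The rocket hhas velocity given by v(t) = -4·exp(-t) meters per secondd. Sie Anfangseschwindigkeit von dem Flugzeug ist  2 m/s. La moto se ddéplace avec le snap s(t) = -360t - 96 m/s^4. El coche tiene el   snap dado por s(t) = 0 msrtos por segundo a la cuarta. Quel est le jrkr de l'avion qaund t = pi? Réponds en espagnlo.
Necesitamos integrar nuestra ecuación del snap s(t) = 16·sin(2·t) 1 vez. La integral del snap es la sacudida. Usando j(0) = -8, obtenemos j(t) = -8·cos(2·t). Usando j(t) = -8·cos(2·t) y sustituyendo t = pi, encontramos j = -8.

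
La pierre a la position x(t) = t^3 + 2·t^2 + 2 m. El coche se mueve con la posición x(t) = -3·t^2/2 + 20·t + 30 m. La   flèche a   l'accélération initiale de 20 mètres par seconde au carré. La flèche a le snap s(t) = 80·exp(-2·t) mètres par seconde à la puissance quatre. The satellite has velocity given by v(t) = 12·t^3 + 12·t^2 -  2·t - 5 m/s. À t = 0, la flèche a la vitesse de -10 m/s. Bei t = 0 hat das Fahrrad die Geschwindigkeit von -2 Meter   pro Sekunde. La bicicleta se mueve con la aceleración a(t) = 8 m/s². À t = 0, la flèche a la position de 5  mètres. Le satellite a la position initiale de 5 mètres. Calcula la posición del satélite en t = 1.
Debemos encontrar la antiderivada de nuestra ecuación de la velocidad v(t) = 12·t^3 + 12·t^2 - 2·t - 5 1 vez. La integral de la velocidad, con x(0) = 5, da la posición: x(t) = 3·t^4 + 4·t^3 - t^2 - 5·t + 5. Tenemos la posición x(t) = 3·t^4 + 4·t^3 - t^2 - 5·t + 5. Sustituyendo t = 1: x(1) = 6.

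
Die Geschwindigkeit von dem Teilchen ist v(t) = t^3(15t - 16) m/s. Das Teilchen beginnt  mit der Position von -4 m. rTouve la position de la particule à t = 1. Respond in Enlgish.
To find the answer, we compute 1 integral of v(t) = t^3·(15·t - 16). The antiderivative of velocity is position. Using x(0) = -4, we get x(t) = 3·t^5 - 4·t^4 - 4. From the given position equation x(t) = 3·t^5 - 4·t^4 - 4, we substitute t = 1 to get x = -5.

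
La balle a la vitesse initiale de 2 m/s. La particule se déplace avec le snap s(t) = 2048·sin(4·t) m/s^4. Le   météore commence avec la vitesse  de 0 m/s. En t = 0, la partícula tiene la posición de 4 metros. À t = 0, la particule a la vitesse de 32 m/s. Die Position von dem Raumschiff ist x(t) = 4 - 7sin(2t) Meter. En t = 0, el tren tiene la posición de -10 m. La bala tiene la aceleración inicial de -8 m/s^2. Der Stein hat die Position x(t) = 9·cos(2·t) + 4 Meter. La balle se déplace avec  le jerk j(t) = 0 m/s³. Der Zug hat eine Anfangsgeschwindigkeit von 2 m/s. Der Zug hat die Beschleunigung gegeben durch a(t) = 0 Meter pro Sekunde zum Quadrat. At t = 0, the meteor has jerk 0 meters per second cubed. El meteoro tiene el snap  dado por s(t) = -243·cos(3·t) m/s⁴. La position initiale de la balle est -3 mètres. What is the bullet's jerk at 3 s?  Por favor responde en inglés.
From the given jerk equation j(t) = 0, we substitute t = 3 to get j = 0.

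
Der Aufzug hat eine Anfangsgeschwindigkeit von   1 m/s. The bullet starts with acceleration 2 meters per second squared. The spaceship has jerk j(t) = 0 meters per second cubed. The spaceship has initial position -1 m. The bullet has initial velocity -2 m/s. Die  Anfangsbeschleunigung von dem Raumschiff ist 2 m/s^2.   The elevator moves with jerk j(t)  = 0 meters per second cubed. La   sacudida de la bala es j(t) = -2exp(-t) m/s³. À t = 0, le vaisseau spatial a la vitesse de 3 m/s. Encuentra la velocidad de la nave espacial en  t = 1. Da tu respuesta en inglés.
We need to integrate our jerk equation j(t) = 0 2 times. The antiderivative of jerk, with a(0) = 2, gives acceleration: a(t) = 2. Finding the antiderivative of a(t) and using v(0) = 3: v(t) = 2·t + 3. From the given velocity equation v(t) = 2·t + 3, we substitute t = 1 to get v = 5.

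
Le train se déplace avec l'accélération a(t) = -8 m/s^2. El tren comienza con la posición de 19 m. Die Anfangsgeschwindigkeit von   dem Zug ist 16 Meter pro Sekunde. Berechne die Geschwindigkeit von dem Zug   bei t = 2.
Ausgehend von der Beschleunigung a(t) = -8, nehmen wir 1 Stammfunktion. Die Stammfunktion von der Beschleunigung, mit v(0) = 16, ergibt die Geschwindigkeit: v(t) = 16 - 8·t. Mit v(t) = 16 - 8·t und Einsetzen von t = 2, finden wir v = 0.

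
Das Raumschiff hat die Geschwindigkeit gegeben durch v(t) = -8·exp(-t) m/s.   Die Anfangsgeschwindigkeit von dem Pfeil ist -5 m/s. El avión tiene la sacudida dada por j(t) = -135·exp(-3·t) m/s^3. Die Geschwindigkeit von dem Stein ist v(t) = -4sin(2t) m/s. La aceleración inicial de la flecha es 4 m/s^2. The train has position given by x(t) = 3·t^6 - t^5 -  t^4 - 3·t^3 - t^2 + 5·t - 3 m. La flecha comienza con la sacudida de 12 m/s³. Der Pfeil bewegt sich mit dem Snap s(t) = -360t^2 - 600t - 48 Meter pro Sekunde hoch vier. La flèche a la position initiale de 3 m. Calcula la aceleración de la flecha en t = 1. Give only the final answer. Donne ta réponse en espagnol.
La respuesta es -138.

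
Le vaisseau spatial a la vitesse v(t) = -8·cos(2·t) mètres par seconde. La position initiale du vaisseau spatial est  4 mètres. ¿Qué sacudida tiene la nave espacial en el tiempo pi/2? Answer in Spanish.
Para resolver esto, necesitamos tomar 2 derivadas de nuestra ecuación de la velocidad v(t) = -8·cos(2·t). Derivando la velocidad, obtenemos la aceleración: a(t) = 16·sin(2·t). Derivando la aceleración, obtenemos la sacudida: j(t) = 32·cos(2·t). De la ecuación de la sacudida j(t) = 32·cos(2·t), sustituimos t = pi/2 para obtener j = -32.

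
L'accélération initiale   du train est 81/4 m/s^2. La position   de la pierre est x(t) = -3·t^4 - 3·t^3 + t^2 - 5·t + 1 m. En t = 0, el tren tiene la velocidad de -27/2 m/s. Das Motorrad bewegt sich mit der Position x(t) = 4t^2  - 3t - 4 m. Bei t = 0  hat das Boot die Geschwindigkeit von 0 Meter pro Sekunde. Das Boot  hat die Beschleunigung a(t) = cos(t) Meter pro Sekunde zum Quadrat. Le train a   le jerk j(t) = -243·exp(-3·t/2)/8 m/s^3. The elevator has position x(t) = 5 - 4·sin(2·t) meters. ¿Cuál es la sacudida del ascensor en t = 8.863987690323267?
Para resolver esto, necesitamos tomar 3 derivadas de nuestra ecuación de la posición x(t) = 5 - 4·sin(2·t). La derivada de la posición da la velocidad: v(t) = -8·cos(2·t). Tomando d/dt de v(t), encontramos a(t) = 16·sin(2·t). Tomando d/dt de a(t), encontramos j(t) = 32·cos(2·t). Tenemos la sacudida j(t) = 32·cos(2·t). Sustituyendo t = 8.863987690323267: j(8.863987690323267) = 13.8962962279022.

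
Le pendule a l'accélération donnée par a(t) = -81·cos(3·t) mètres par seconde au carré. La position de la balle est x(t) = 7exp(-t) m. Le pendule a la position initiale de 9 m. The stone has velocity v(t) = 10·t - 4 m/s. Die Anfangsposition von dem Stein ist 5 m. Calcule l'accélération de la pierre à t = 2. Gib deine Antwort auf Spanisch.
Para resolver esto, necesitamos tomar 1 derivada de nuestra ecuación de la velocidad v(t) = 10·t - 4. Tomando d/dt de v(t), encontramos a(t) = 10. De la ecuación de la aceleración a(t) = 10, sustituimos t = 2 para obtener a = 10.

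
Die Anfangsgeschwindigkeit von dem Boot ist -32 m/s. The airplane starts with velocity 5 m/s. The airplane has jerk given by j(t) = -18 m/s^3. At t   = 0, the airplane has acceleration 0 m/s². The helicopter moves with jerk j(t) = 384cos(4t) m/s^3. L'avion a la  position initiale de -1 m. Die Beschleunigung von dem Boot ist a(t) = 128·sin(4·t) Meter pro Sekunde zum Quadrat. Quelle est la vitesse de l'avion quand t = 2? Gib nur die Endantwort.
La réponse est -31.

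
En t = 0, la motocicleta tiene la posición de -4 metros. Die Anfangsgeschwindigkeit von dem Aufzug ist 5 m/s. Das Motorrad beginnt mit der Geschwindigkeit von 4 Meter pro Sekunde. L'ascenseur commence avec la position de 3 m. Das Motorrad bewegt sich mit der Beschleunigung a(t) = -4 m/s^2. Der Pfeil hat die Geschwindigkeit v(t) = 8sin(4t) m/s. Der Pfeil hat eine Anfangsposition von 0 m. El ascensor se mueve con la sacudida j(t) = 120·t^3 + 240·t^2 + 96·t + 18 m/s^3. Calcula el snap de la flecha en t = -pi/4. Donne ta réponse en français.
Pour résoudre ceci, nous devons prendre 3 dérivées de notre équation de la vitesse v(t) = 8·sin(4·t). En dérivant la vitesse, nous obtenons l'accélération: a(t) = 32·cos(4·t). En prenant d/dt de a(t), nous trouvons j(t) = -128·sin(4·t). En prenant d/dt de j(t), nous trouvons s(t) = -512·cos(4·t). De l'équation du snap s(t) = -512·cos(4·t), nous substituons t = -pi/4 pour obtenir s = 512.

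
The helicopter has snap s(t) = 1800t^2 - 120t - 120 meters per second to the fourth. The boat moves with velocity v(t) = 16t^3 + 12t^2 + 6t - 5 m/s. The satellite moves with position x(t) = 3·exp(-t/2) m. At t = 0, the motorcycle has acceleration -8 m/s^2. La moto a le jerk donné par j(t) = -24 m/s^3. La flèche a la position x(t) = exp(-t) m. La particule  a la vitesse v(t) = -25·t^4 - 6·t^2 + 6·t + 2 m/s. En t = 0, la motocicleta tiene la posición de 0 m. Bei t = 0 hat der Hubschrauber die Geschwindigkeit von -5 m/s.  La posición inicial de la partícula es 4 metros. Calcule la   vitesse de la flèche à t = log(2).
Pour résoudre ceci, nous devons prendre 1 dérivée de notre équation de la position x(t) = exp(-t). En dérivant la position, nous obtenons la vitesse: v(t) = -exp(-t). De l'équation de la vitesse v(t) = -exp(-t), nous substituons t = log(2) pour obtenir v = -1/2.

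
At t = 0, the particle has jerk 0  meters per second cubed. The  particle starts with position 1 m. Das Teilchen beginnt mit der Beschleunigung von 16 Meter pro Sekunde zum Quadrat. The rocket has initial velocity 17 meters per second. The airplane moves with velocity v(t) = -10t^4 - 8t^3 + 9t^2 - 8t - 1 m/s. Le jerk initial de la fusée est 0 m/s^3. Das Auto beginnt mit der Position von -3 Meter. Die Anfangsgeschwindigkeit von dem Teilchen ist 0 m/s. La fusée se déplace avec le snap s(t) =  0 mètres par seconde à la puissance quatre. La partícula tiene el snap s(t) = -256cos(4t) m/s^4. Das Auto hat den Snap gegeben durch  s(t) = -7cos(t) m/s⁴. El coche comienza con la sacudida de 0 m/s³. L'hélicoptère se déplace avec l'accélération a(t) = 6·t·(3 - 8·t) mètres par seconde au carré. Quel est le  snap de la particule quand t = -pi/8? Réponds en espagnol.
De la ecuación del snap s(t) = -256·cos(4·t), sustituimos t = -pi/8 para obtener s = 0.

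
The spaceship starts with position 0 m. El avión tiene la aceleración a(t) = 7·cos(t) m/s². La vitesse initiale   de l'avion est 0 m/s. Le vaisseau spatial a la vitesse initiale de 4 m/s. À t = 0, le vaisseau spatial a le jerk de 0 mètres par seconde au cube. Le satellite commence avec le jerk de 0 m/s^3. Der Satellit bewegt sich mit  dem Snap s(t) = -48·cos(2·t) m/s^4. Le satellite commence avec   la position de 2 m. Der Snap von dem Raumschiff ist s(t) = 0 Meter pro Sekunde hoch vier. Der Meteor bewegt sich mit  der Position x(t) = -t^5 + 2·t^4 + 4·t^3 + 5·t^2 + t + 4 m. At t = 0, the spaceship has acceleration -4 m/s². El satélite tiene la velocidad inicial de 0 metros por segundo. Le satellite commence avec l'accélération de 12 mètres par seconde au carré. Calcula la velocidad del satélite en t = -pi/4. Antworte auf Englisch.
Starting from snap s(t) = -48·cos(2·t), we take 3 antiderivatives. The antiderivative of snap is jerk. Using j(0) = 0, we get j(t) = -24·sin(2·t). Finding the integral of j(t) and using a(0) = 12: a(t) = 12·cos(2·t). The integral of acceleration, with v(0) = 0, gives velocity: v(t) = 6·sin(2·t). From the given velocity equation v(t) = 6·sin(2·t), we substitute t = -pi/4 to get v = -6.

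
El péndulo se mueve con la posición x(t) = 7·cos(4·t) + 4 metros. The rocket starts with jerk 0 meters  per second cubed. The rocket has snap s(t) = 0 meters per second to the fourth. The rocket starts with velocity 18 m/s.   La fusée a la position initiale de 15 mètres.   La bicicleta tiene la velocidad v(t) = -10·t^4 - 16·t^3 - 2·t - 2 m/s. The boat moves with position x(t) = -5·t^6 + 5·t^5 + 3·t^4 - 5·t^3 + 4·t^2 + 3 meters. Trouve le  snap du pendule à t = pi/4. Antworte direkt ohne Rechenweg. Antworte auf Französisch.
s(pi/4) = -1792.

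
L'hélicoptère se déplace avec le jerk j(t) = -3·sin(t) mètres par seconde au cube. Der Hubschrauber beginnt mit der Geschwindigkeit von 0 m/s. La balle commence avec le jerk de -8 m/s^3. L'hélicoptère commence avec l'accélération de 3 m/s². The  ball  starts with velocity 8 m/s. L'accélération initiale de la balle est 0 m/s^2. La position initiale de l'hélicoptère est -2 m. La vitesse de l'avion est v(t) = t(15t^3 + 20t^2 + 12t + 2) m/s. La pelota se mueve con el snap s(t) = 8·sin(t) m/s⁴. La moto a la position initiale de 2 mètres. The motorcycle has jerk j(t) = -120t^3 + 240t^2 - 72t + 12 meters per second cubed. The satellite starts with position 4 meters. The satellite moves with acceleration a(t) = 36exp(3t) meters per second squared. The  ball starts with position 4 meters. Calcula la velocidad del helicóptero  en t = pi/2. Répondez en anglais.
We must find the integral of our jerk equation j(t) = -3·sin(t) 2 times. The integral of jerk, with a(0) = 3, gives acceleration: a(t) = 3·cos(t). Integrating acceleration and using the initial condition v(0) = 0, we get v(t) = 3·sin(t). From the given velocity equation v(t) = 3·sin(t), we substitute t = pi/2 to get v = 3.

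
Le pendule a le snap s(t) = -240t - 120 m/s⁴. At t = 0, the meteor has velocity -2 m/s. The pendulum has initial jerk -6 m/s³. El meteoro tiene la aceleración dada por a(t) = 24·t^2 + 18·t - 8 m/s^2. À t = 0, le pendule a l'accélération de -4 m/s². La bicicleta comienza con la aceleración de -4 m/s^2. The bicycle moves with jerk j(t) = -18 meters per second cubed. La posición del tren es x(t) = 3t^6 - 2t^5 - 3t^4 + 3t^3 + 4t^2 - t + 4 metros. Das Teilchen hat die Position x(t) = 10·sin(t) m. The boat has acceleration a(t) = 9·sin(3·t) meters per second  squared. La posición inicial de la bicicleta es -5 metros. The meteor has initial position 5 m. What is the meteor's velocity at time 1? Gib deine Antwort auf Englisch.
To find the answer, we compute 1 antiderivative of a(t) = 24·t^2 + 18·t - 8. The antiderivative of acceleration is velocity. Using v(0) = -2, we get v(t) = 8·t^3 + 9·t^2 - 8·t - 2. We have velocity v(t) = 8·t^3 + 9·t^2 - 8·t - 2. Substituting t = 1: v(1) = 7.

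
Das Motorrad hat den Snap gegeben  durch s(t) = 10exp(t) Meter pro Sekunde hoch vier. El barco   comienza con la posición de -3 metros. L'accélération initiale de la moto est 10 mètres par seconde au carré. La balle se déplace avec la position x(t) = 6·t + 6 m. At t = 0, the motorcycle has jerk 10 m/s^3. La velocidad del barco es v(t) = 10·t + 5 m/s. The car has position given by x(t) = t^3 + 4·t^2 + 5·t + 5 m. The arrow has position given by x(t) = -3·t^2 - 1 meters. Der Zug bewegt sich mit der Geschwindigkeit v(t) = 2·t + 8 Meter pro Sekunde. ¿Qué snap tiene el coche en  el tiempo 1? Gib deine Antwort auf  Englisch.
We must differentiate our position equation x(t) = t^3 + 4·t^2 + 5·t + 5 4 times. The derivative of position gives velocity: v(t) = 3·t^2 + 8·t + 5. Taking d/dt of v(t), we find a(t) = 6·t + 8. Differentiating acceleration, we get jerk: j(t) = 6. Taking d/dt of j(t), we find s(t) = 0. From the given snap equation s(t) = 0, we substitute t = 1 to get s = 0.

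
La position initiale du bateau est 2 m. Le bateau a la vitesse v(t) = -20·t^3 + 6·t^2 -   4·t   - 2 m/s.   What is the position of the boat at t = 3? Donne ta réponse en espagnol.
Para resolver esto, necesitamos tomar 1 integral de nuestra ecuación de la velocidad v(t) = -20·t^3 + 6·t^2 - 4·t - 2. Tomando ∫v(t)dt y aplicando x(0) = 2, encontramos x(t) = -5·t^4 + 2·t^3 - 2·t^2 - 2·t + 2. Tenemos la posición x(t) = -5·t^4 + 2·t^3 - 2·t^2 - 2·t + 2. Sustituyendo t = 3: x(3) = -373.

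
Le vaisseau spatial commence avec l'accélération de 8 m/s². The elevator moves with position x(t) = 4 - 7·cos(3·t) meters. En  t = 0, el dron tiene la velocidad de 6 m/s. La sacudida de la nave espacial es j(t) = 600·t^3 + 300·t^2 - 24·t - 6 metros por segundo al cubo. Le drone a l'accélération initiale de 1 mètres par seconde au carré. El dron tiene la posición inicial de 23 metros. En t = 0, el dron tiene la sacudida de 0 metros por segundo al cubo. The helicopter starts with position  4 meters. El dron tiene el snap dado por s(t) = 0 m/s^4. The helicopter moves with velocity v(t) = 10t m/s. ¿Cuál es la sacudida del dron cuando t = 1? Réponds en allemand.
Wir müssen unsere Gleichung für den Snap s(t) = 0 1-mal integrieren. Die Stammfunktion von dem Snap, mit j(0) = 0, ergibt den Ruck: j(t) = 0. Aus der Gleichung für den Ruck j(t) = 0, setzen wir t = 1 ein und erhalten j = 0.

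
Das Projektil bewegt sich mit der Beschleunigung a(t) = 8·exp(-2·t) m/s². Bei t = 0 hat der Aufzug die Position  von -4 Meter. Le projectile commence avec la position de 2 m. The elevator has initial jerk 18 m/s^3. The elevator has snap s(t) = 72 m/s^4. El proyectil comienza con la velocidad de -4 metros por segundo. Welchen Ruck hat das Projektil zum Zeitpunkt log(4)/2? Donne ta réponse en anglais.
To solve this, we need to take 1 derivative of our acceleration equation a(t) = 8·exp(-2·t). Differentiating acceleration, we get jerk: j(t) = -16·exp(-2·t). We have jerk j(t) = -16·exp(-2·t). Substituting t = log(4)/2: j(log(4)/2) = -4.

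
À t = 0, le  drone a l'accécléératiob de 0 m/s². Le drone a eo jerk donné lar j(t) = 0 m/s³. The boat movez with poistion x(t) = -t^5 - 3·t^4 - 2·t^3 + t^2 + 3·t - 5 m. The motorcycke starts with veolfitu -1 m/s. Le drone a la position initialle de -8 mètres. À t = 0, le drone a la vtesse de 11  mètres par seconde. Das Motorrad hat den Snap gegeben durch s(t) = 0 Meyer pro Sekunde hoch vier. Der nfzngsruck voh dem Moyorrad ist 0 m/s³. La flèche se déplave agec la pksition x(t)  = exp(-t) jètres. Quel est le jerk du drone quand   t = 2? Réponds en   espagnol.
Usando j(t) = 0 y sustituyendo t = 2, encontramos j = 0.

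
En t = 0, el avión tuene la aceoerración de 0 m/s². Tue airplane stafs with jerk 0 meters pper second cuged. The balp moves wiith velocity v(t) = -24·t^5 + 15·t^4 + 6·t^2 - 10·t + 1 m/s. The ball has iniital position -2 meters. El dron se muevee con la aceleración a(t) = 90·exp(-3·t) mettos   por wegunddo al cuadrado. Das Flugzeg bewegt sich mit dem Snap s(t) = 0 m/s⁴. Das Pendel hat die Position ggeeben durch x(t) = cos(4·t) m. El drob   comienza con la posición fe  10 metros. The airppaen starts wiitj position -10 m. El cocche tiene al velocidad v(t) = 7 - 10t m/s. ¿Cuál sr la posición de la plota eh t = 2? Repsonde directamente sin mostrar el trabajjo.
En t = 2, x = -164.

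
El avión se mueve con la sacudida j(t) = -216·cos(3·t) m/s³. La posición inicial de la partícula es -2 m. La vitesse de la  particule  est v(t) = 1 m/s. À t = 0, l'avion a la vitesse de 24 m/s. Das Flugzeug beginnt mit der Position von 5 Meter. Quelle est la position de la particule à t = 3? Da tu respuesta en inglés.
To solve this, we need to take 1 integral of our velocity equation v(t) = 1. Finding the integral of v(t) and using x(0) = -2: x(t) = t - 2. We have position x(t) = t - 2. Substituting t = 3: x(3) = 1.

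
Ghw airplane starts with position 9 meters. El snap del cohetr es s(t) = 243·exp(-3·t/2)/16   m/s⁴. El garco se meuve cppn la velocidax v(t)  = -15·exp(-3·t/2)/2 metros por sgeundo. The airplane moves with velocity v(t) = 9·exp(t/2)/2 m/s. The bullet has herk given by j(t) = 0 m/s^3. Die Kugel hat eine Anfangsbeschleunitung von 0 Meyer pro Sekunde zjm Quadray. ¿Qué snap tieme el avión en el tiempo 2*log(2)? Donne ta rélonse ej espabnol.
Partiendo de la velocidad v(t) = 9·exp(t/2)/2, tomamos 3 derivadas. Tomando d/dt de v(t), encontramos a(t) = 9·exp(t/2)/4. Derivando la aceleración, obtenemos la sacudida: j(t) = 9·exp(t/2)/8. Derivando la sacudida, obtenemos el snap: s(t) = 9·exp(t/2)/16. De la ecuación del snap s(t) = 9·exp(t/2)/16, sustituimos t = 2*log(2) para obtener s = 9/8.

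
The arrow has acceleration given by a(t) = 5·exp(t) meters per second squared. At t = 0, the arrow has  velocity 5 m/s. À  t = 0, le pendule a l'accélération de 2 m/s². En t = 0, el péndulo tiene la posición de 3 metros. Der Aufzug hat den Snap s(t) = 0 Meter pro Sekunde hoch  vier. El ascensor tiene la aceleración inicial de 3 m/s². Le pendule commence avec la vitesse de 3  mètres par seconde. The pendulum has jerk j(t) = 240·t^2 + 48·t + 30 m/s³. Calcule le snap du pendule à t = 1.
En partant du jerk j(t) = 240·t^2 + 48·t + 30, nous prenons 1 dérivée. En dérivant le jerk, nous obtenons le snap: s(t) = 480·t + 48. Nous avons le snap s(t) = 480·t + 48. En substituant t = 1: s(1) = 528.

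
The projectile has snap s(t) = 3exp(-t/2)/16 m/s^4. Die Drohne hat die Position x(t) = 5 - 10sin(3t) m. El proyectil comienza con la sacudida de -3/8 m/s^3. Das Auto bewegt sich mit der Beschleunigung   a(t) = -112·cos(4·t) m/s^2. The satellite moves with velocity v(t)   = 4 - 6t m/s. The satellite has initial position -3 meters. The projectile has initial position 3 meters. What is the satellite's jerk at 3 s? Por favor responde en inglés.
To solve this, we need to take 2 derivatives of our velocity equation v(t) = 4 - 6·t. The derivative of velocity gives acceleration: a(t) = -6. The derivative of acceleration gives jerk: j(t) = 0. Using j(t) = 0 and substituting t = 3, we find j = 0.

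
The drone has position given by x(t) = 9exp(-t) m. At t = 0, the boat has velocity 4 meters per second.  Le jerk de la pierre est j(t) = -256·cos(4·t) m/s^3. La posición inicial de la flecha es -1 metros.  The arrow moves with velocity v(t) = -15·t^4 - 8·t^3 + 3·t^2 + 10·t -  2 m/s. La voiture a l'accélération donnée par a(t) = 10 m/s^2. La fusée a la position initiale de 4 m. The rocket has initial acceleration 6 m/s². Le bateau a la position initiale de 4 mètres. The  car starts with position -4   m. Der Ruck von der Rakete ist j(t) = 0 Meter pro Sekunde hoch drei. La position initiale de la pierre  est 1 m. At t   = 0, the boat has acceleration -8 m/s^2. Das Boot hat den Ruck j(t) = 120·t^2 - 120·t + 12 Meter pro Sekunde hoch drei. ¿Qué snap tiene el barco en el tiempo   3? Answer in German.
Ausgehend von dem Ruck j(t) = 120·t^2 - 120·t + 12, nehmen wir 1 Ableitung. Durch Ableiten von dem Ruck erhalten wir den Snap: s(t) = 240·t - 120. Aus der Gleichung für den Snap s(t) = 240·t - 120, setzen wir t = 3 ein und erhalten s = 600.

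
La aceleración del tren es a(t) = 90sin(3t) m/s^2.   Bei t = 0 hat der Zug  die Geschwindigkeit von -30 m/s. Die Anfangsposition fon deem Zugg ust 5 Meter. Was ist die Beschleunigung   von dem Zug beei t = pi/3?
Aus der Gleichung für die Beschleunigung a(t) = 90·sin(3·t), setzen wir t = pi/3 ein und erhalten a = 0.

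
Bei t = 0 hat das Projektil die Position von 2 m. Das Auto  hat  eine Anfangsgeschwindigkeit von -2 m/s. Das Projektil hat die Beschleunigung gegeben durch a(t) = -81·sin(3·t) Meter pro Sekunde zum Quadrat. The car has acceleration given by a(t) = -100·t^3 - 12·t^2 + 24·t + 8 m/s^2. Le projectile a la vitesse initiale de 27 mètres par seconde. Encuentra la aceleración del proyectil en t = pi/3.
De la ecuación de la aceleración a(t) = -81·sin(3·t), sustituimos t = pi/3 para obtener a = 0.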